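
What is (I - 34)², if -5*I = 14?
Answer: 33856/25 ≈ 1354.2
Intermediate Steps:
I = -14/5 (I = -⅕*14 = -14/5 ≈ -2.8000)
(I - 34)² = (-14/5 - 34)² = (-184/5)² = 33856/25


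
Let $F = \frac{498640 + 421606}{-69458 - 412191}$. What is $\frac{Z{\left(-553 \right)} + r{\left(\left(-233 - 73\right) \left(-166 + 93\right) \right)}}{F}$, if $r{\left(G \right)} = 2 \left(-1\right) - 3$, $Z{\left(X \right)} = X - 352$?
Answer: $\frac{219150295}{460123} \approx 476.29$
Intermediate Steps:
$Z{\left(X \right)} = -352 + X$
$r{\left(G \right)} = -5$ ($r{\left(G \right)} = -2 - 3 = -5$)
$F = - \frac{920246}{481649}$ ($F = \frac{920246}{-481649} = 920246 \left(- \frac{1}{481649}\right) = - \frac{920246}{481649} \approx -1.9106$)
$\frac{Z{\left(-553 \right)} + r{\left(\left(-233 - 73\right) \left(-166 + 93\right) \right)}}{F} = \frac{\left(-352 - 553\right) - 5}{- \frac{920246}{481649}} = \left(-905 - 5\right) \left(- \frac{481649}{920246}\right) = \left(-910\right) \left(- \frac{481649}{920246}\right) = \frac{219150295}{460123}$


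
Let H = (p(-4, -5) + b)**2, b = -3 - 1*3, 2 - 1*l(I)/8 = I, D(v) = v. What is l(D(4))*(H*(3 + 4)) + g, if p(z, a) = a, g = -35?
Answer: -13587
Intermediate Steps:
l(I) = 16 - 8*I
b = -6 (b = -3 - 3 = -6)
H = 121 (H = (-5 - 6)**2 = (-11)**2 = 121)
l(D(4))*(H*(3 + 4)) + g = (16 - 8*4)*(121*(3 + 4)) - 35 = (16 - 32)*(121*7) - 35 = -16*847 - 35 = -13552 - 35 = -13587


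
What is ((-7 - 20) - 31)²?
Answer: 3364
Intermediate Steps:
((-7 - 20) - 31)² = (-27 - 31)² = (-58)² = 3364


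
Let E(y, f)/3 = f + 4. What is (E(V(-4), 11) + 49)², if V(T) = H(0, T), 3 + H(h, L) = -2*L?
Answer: 8836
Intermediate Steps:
H(h, L) = -3 - 2*L
V(T) = -3 - 2*T
E(y, f) = 12 + 3*f (E(y, f) = 3*(f + 4) = 3*(4 + f) = 12 + 3*f)
(E(V(-4), 11) + 49)² = ((12 + 3*11) + 49)² = ((12 + 33) + 49)² = (45 + 49)² = 94² = 8836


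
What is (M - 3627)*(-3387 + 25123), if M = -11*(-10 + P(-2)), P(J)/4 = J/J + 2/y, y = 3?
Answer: -234118456/3 ≈ -7.8039e+7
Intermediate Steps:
P(J) = 20/3 (P(J) = 4*(J/J + 2/3) = 4*(1 + 2*(⅓)) = 4*(1 + ⅔) = 4*(5/3) = 20/3)
M = 110/3 (M = -11*(-10 + 20/3) = -11*(-10/3) = 110/3 ≈ 36.667)
(M - 3627)*(-3387 + 25123) = (110/3 - 3627)*(-3387 + 25123) = -10771/3*21736 = -234118456/3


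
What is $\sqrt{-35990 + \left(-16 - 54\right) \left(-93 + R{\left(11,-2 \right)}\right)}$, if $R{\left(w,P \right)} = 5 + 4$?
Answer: $i \sqrt{30110} \approx 173.52 i$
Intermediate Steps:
$R{\left(w,P \right)} = 9$
$\sqrt{-35990 + \left(-16 - 54\right) \left(-93 + R{\left(11,-2 \right)}\right)} = \sqrt{-35990 + \left(-16 - 54\right) \left(-93 + 9\right)} = \sqrt{-35990 - -5880} = \sqrt{-35990 + 5880} = \sqrt{-30110} = i \sqrt{30110}$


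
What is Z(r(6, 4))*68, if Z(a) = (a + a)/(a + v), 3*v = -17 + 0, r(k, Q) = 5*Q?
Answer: 8160/43 ≈ 189.77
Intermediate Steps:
v = -17/3 (v = (-17 + 0)/3 = (1/3)*(-17) = -17/3 ≈ -5.6667)
Z(a) = 2*a/(-17/3 + a) (Z(a) = (a + a)/(a - 17/3) = (2*a)/(-17/3 + a) = 2*a/(-17/3 + a))
Z(r(6, 4))*68 = (6*(5*4)/(-17 + 3*(5*4)))*68 = (6*20/(-17 + 3*20))*68 = (6*20/(-17 + 60))*68 = (6*20/43)*68 = (6*20*(1/43))*68 = (120/43)*68 = 8160/43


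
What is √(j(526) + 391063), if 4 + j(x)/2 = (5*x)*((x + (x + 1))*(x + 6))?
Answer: √2947022015 ≈ 54287.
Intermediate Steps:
j(x) = -8 + 10*x*(1 + 2*x)*(6 + x) (j(x) = -8 + 2*((5*x)*((x + (x + 1))*(x + 6))) = -8 + 2*((5*x)*((x + (1 + x))*(6 + x))) = -8 + 2*((5*x)*((1 + 2*x)*(6 + x))) = -8 + 2*(5*x*(1 + 2*x)*(6 + x)) = -8 + 10*x*(1 + 2*x)*(6 + x))
√(j(526) + 391063) = √((-8 + 20*526³ + 60*526 + 130*526²) + 391063) = √((-8 + 20*145531576 + 31560 + 130*276676) + 391063) = √((-8 + 2910631520 + 31560 + 35967880) + 391063) = √(2946630952 + 391063) = √2947022015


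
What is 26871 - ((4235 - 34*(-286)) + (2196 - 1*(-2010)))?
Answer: 8706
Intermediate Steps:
26871 - ((4235 - 34*(-286)) + (2196 - 1*(-2010))) = 26871 - ((4235 + 9724) + (2196 + 2010)) = 26871 - (13959 + 4206) = 26871 - 1*18165 = 26871 - 18165 = 8706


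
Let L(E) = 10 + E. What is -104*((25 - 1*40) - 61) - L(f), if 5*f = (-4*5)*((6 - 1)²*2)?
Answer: 8094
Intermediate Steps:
f = -200 (f = ((-4*5)*((6 - 1)²*2))/5 = (-20*5²*2)/5 = (-500*2)/5 = (-20*50)/5 = (⅕)*(-1000) = -200)
-104*((25 - 1*40) - 61) - L(f) = -104*((25 - 1*40) - 61) - (10 - 200) = -104*((25 - 40) - 61) - 1*(-190) = -104*(-15 - 61) + 190 = -104*(-76) + 190 = 7904 + 190 = 8094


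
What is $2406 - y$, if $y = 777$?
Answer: $1629$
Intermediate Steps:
$2406 - y = 2406 - 777 = 1629$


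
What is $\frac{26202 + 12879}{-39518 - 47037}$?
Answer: $- \frac{5583}{12365} \approx -0.45152$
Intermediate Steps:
$\frac{26202 + 12879}{-39518 - 47037} = \frac{39081}{-86555} = 39081 \left(- \frac{1}{86555}\right) = - \frac{5583}{12365}$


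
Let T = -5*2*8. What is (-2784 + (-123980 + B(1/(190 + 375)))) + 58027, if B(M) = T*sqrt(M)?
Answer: -68737 - 16*sqrt(565)/113 ≈ -68740.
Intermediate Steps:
T = -80 (T = -10*8 = -80)
B(M) = -80*sqrt(M)
(-2784 + (-123980 + B(1/(190 + 375)))) + 58027 = (-2784 + (-123980 - 80/sqrt(190 + 375))) + 58027 = (-2784 + (-123980 - 80*sqrt(565)/565)) + 58027 = (-2784 + (-123980 - 16*sqrt(565)/113)) + 58027 = (-126764 - 16*sqrt(565)/113) + 58027 = -68737 - 16*sqrt(565)/113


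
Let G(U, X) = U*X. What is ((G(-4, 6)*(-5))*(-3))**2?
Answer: 129600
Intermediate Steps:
((G(-4, 6)*(-5))*(-3))**2 = ((-4*6*(-5))*(-3))**2 = (-24*(-5)*(-3))**2 = (120*(-3))**2 = (-360)**2 = 129600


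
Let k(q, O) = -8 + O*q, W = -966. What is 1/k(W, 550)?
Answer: -1/531308 ≈ -1.8821e-6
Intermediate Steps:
1/k(W, 550) = 1/(-8 + 550*(-966)) = 1/(-8 - 531300) = 1/(-531308) = -1/531308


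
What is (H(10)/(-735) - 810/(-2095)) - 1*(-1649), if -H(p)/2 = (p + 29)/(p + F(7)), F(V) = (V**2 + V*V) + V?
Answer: 19471556169/11805325 ≈ 1649.4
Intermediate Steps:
F(V) = V + 2*V**2 (F(V) = (V**2 + V**2) + V = 2*V**2 + V = V + 2*V**2)
H(p) = -2*(29 + p)/(105 + p) (H(p) = -2*(p + 29)/(p + 7*(1 + 2*7)) = -2*(29 + p)/(p + 7*(1 + 14)) = -2*(29 + p)/(p + 7*15) = -2*(29 + p)/(p + 105) = -2*(29 + p)/(105 + p))
(H(10)/(-735) - 810/(-2095)) - 1*(-1649) = ((2*(-29 - 1*10)/(105 + 10))/(-735) - 810/(-2095)) - 1*(-1649) = ((2*(-29 - 10)/115)*(-1/735) - 810*(-1/2095)) + 1649 = ((2*(1/115)*(-39))*(-1/735) + 162/419) + 1649 = (-78/115*(-1/735) + 162/419) + 1649 = (26/28175 + 162/419) + 1649 = 4575244/11805325 + 1649 = 19471556169/11805325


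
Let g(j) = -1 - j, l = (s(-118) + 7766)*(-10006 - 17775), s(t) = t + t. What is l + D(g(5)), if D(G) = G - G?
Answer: -209190930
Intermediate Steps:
s(t) = 2*t
l = -209190930 (l = (2*(-118) + 7766)*(-10006 - 17775) = (-236 + 7766)*(-27781) = 7530*(-27781) = -209190930)
D(G) = 0
l + D(g(5)) = -209190930 + 0 = -209190930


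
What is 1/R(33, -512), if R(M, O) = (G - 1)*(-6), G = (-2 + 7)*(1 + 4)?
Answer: -1/144 ≈ -0.0069444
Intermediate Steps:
G = 25 (G = 5*5 = 25)
R(M, O) = -144 (R(M, O) = (25 - 1)*(-6) = 24*(-6) = -144)
1/R(33, -512) = 1/(-144) = -1/144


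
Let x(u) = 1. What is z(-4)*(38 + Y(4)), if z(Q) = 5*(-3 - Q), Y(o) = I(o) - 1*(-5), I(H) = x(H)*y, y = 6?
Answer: 245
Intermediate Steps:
I(H) = 6 (I(H) = 1*6 = 6)
Y(o) = 11 (Y(o) = 6 - 1*(-5) = 6 + 5 = 11)
z(Q) = -15 - 5*Q
z(-4)*(38 + Y(4)) = (-15 - 5*(-4))*(38 + 11) = (-15 + 20)*49 = 5*49 = 245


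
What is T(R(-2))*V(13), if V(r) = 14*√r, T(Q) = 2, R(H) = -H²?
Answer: 28*√13 ≈ 100.96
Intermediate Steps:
T(R(-2))*V(13) = 2*(14*√13) = 28*√13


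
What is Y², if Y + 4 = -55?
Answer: 3481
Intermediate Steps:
Y = -59 (Y = -4 - 55 = -59)
Y² = (-59)² = 3481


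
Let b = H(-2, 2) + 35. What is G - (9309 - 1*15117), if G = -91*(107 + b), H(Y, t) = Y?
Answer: -6932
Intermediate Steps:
b = 33 (b = -2 + 35 = 33)
G = -12740 (G = -91*(107 + 33) = -91*140 = -12740)
G - (9309 - 1*15117) = -12740 - (9309 - 1*15117) = -12740 - (9309 - 15117) = -12740 - 1*(-5808) = -12740 + 5808 = -6932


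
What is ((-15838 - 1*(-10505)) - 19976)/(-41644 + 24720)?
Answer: 25309/16924 ≈ 1.4955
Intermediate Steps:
((-15838 - 1*(-10505)) - 19976)/(-41644 + 24720) = ((-15838 + 10505) - 19976)/(-16924) = (-5333 - 19976)*(-1/16924) = -25309*(-1/16924) = 25309/16924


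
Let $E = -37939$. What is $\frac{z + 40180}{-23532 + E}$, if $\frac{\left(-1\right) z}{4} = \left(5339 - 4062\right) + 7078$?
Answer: $- \frac{6760}{61471} \approx -0.10997$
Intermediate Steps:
$z = -33420$ ($z = - 4 \left(\left(5339 - 4062\right) + 7078\right) = - 4 \left(1277 + 7078\right) = \left(-4\right) 8355 = -33420$)
$\frac{z + 40180}{-23532 + E} = \frac{-33420 + 40180}{-23532 - 37939} = \frac{6760}{-61471} = 6760 \left(- \frac{1}{61471}\right) = - \frac{6760}{61471}$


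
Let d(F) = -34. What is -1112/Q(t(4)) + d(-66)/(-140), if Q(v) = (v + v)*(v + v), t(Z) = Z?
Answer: -4797/280 ≈ -17.132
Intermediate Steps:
Q(v) = 4*v² (Q(v) = (2*v)*(2*v) = 4*v²)
-1112/Q(t(4)) + d(-66)/(-140) = -1112/(4*4²) - 34/(-140) = -1112/(4*16) - 34*(-1/140) = -1112/64 + 17/70 = -1112*1/64 + 17/70 = -139/8 + 17/70 = -4797/280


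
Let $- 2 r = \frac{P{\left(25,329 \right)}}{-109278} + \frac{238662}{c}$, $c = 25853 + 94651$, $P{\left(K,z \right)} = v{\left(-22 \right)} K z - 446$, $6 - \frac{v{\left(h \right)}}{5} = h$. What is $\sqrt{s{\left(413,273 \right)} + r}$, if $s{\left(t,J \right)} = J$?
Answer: $\frac{\sqrt{37100200282317531502}}{365789892} \approx 16.652$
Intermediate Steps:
$v{\left(h \right)} = 30 - 5 h$
$P{\left(K,z \right)} = -446 + 140 K z$ ($P{\left(K,z \right)} = \left(30 - -110\right) K z - 446 = \left(30 + 110\right) K z - 446 = 140 K z - 446 = -446 + 140 K z$)
$c = 120504$
$r = \frac{9385508765}{2194739352}$ ($r = - \frac{\frac{-446 + 140 \cdot 25 \cdot 329}{-109278} + \frac{238662}{120504}}{2} = - \frac{\left(-446 + 1151500\right) \left(- \frac{1}{109278}\right) + 238662 \cdot \frac{1}{120504}}{2} = - \frac{1151054 \left(- \frac{1}{109278}\right) + \frac{39777}{20084}}{2} = - \frac{- \frac{575527}{54639} + \frac{39777}{20084}}{2} = \left(- \frac{1}{2}\right) \left(- \frac{9385508765}{1097369676}\right) = \frac{9385508765}{2194739352} \approx 4.2764$)
$\sqrt{s{\left(413,273 \right)} + r} = \sqrt{273 + \frac{9385508765}{2194739352}} = \sqrt{\frac{608549351861}{2194739352}} = \frac{\sqrt{37100200282317531502}}{365789892}$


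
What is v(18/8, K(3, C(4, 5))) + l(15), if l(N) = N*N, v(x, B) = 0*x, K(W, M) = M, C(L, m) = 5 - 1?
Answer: 225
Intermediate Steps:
C(L, m) = 4
v(x, B) = 0
l(N) = N²
v(18/8, K(3, C(4, 5))) + l(15) = 0 + 15² = 0 + 225 = 225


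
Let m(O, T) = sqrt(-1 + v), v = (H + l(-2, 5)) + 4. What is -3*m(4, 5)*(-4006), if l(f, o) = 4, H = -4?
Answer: 12018*sqrt(3) ≈ 20816.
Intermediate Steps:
v = 4 (v = (-4 + 4) + 4 = 0 + 4 = 4)
m(O, T) = sqrt(3) (m(O, T) = sqrt(-1 + 4) = sqrt(3))
-3*m(4, 5)*(-4006) = -3*sqrt(3)*(-4006) = 12018*sqrt(3)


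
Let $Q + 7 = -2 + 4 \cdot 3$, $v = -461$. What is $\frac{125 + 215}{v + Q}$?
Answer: $- \frac{170}{229} \approx -0.74236$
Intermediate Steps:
$Q = 3$ ($Q = -7 + \left(-2 + 4 \cdot 3\right) = -7 + \left(-2 + 12\right) = -7 + 10 = 3$)
$\frac{125 + 215}{v + Q} = \frac{125 + 215}{-461 + 3} = \frac{340}{-458} = 340 \left(- \frac{1}{458}\right) = - \frac{170}{229}$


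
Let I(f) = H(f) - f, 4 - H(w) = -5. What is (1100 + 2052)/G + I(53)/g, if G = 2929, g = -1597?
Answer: 5162620/4677613 ≈ 1.1037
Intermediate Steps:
H(w) = 9 (H(w) = 4 - 1*(-5) = 4 + 5 = 9)
I(f) = 9 - f
(1100 + 2052)/G + I(53)/g = (1100 + 2052)/2929 + (9 - 1*53)/(-1597) = 3152*(1/2929) + (9 - 53)*(-1/1597) = 3152/2929 - 44*(-1/1597) = 3152/2929 + 44/1597 = 5162620/4677613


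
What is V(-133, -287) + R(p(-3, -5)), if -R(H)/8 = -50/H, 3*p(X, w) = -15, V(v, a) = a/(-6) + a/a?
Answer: -187/6 ≈ -31.167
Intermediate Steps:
V(v, a) = 1 - a/6 (V(v, a) = a*(-⅙) + 1 = -a/6 + 1 = 1 - a/6)
p(X, w) = -5 (p(X, w) = (⅓)*(-15) = -5)
R(H) = 400/H (R(H) = -(-400)/H = 400/H)
V(-133, -287) + R(p(-3, -5)) = (1 - ⅙*(-287)) + 400/(-5) = (1 + 287/6) + 400*(-⅕) = 293/6 - 80 = -187/6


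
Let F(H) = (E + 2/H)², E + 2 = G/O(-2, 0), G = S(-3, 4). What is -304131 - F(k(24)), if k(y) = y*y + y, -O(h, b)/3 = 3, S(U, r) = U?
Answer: -27372039001/90000 ≈ -3.0413e+5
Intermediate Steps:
O(h, b) = -9 (O(h, b) = -3*3 = -9)
G = -3
E = -5/3 (E = -2 - 3/(-9) = -2 - 3*(-⅑) = -2 + ⅓ = -5/3 ≈ -1.6667)
k(y) = y + y² (k(y) = y² + y = y + y²)
F(H) = (-5/3 + 2/H)²
-304131 - F(k(24)) = -304131 - (-6 + 5*(24*(1 + 24)))²/(9*(24*(1 + 24))²) = -304131 - (-6 + 5*(24*25))²/(9*(24*25)²) = -304131 - (-6 + 5*600)²/(9*600²) = -304131 - (-6 + 3000)²/(9*360000) = -304131 - 2994²/(9*360000) = -304131 - 8964036/(9*360000) = -304131 - 1*249001/90000 = -304131 - 249001/90000 = -27372039001/90000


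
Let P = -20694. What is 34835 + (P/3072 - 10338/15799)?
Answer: 281723596673/8089088 ≈ 34828.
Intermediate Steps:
34835 + (P/3072 - 10338/15799) = 34835 + (-20694/3072 - 10338/15799) = 34835 + (-20694*1/3072 - 10338*1/15799) = 34835 + (-3449/512 - 10338/15799) = 34835 - 59783807/8089088 = 281723596673/8089088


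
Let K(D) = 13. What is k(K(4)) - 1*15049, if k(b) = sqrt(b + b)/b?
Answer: -15049 + sqrt(26)/13 ≈ -15049.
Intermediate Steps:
k(b) = sqrt(2)/sqrt(b) (k(b) = sqrt(2*b)/b = (sqrt(2)*sqrt(b))/b = sqrt(2)/sqrt(b))
k(K(4)) - 1*15049 = sqrt(2)/sqrt(13) - 1*15049 = sqrt(2)*(sqrt(13)/13) - 15049 = sqrt(26)/13 - 15049 = -15049 + sqrt(26)/13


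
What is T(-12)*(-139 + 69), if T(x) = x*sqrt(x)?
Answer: 1680*I*sqrt(3) ≈ 2909.8*I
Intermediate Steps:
T(x) = x**(3/2)
T(-12)*(-139 + 69) = (-12)**(3/2)*(-139 + 69) = -24*I*sqrt(3)*(-70) = 1680*I*sqrt(3)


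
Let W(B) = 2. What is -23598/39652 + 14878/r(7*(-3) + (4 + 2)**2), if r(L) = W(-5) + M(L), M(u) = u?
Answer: 12816115/14654 ≈ 874.58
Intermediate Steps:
r(L) = 2 + L
-23598/39652 + 14878/r(7*(-3) + (4 + 2)**2) = -23598/39652 + 14878/(2 + (7*(-3) + (4 + 2)**2)) = -23598*1/39652 + 14878/(2 + (-21 + 6**2)) = -513/862 + 14878/(2 + (-21 + 36)) = -513/862 + 14878/(2 + 15) = -513/862 + 14878/17 = 12816115/14654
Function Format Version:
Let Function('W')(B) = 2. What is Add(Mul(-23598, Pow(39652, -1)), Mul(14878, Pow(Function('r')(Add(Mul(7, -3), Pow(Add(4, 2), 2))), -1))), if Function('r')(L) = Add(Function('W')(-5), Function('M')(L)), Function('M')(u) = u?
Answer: Rational(12816115, 14654) ≈ 874.58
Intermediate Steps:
Function('r')(L) = Add(2, L)
Add(Mul(-23598, Pow(39652, -1)), Mul(14878, Pow(Function('r')(Add(Mul(7, -3), Pow(Add(4, 2), 2))), -1))) = Add(Mul(-23598, Pow(39652, -1)), Mul(14878, Pow(Add(2, Add(Mul(7, -3), Pow(Add(4, 2), 2))), -1))) = Add(Mul(-23598, Rational(1, 39652)), Mul(14878, Pow(Add(2, Add(-21, Pow(6, 2))), -1))) = Add(Rational(-513, 862), Mul(14878, Pow(Add(2, Add(-21, 36)), -1))) = Add(Rational(-513, 862), Mul(14878, Pow(Add(2, 15), -1))) = Add(Rational(-513, 862), Mul(14878, Pow(17, -1))) = Add(Rational(-513, 862), Mul(14878, Rational(1, 17))) = Add(Rational(-513, 862), Rational(14878, 17)) = Rational(12816115, 14654)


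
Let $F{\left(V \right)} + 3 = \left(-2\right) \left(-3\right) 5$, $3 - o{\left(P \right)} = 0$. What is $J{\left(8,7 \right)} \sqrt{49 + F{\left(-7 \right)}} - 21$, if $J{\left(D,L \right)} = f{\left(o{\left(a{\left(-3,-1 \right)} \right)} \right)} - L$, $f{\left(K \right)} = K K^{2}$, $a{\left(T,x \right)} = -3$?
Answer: $-21 + 40 \sqrt{19} \approx 153.36$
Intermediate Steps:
$o{\left(P \right)} = 3$ ($o{\left(P \right)} = 3 - 0 = 3 + 0 = 3$)
$f{\left(K \right)} = K^{3}$
$J{\left(D,L \right)} = 27 - L$ ($J{\left(D,L \right)} = 3^{3} - L = 27 - L$)
$F{\left(V \right)} = 27$ ($F{\left(V \right)} = -3 + \left(-2\right) \left(-3\right) 5 = -3 + 6 \cdot 5 = -3 + 30 = 27$)
$J{\left(8,7 \right)} \sqrt{49 + F{\left(-7 \right)}} - 21 = \left(27 - 7\right) \sqrt{49 + 27} - 21 = \left(27 - 7\right) \sqrt{76} - 21 = 20 \cdot 2 \sqrt{19} - 21 = 40 \sqrt{19} - 21 = -21 + 40 \sqrt{19}$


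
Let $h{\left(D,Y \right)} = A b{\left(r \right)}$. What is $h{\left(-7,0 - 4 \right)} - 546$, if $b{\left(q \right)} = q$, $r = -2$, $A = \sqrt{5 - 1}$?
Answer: $-550$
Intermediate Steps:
$A = 2$ ($A = \sqrt{4} = 2$)
$h{\left(D,Y \right)} = -4$ ($h{\left(D,Y \right)} = 2 \left(-2\right) = -4$)
$h{\left(-7,0 - 4 \right)} - 546 = -4 - 546 = -550$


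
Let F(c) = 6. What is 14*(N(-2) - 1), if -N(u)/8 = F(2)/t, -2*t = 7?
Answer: 178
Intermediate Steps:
t = -7/2 (t = -1/2*7 = -7/2 ≈ -3.5000)
N(u) = 96/7 (N(u) = -48/(-7/2) = -48*(-2)/7 = -8*(-12/7) = 96/7)
14*(N(-2) - 1) = 14*(96/7 - 1) = 14*(89/7) = 178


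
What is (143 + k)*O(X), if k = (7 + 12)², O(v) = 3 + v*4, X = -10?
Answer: -18648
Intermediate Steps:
O(v) = 3 + 4*v
k = 361 (k = 19² = 361)
(143 + k)*O(X) = (143 + 361)*(3 + 4*(-10)) = 504*(3 - 40) = 504*(-37) = -18648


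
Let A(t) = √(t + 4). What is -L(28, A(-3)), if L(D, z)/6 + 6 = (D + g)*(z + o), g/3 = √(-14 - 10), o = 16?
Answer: -2820 - 612*I*√6 ≈ -2820.0 - 1499.1*I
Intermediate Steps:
g = 6*I*√6 (g = 3*√(-14 - 10) = 3*√(-24) = 3*(2*I*√6) = 6*I*√6 ≈ 14.697*I)
A(t) = √(4 + t)
L(D, z) = -36 + 6*(16 + z)*(D + 6*I*√6) (L(D, z) = -36 + 6*((D + 6*I*√6)*(z + 16)) = -36 + 6*((D + 6*I*√6)*(16 + z)) = -36 + 6*((16 + z)*(D + 6*I*√6)) = -36 + 6*(16 + z)*(D + 6*I*√6))
-L(28, A(-3)) = -(-36 + 96*28 + 6*28*√(4 - 3) + 576*I*√6 + 36*I*√(4 - 3)*√6) = -(-36 + 2688 + 6*28*√1 + 576*I*√6 + 36*I*√1*√6) = -(-36 + 2688 + 6*28*1 + 576*I*√6 + 36*I*1*√6) = -(-36 + 2688 + 168 + 576*I*√6 + 36*I*√6) = -(2820 + 612*I*√6) = -2820 - 612*I*√6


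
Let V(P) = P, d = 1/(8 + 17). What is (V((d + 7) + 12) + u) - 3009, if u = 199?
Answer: -69774/25 ≈ -2791.0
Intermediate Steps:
d = 1/25 ≈ 0.040000
(V((d + 7) + 12) + u) - 3009 = (((1/25 + 7) + 12) + 199) - 3009 = ((176/25 + 12) + 199) - 3009 = (476/25 + 199) - 3009 = 5451/25 - 3009 = -69774/25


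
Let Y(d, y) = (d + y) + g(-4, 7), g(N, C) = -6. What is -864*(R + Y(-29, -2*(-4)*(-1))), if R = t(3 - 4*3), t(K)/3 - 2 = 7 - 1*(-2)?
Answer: 8640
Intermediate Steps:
t(K) = 33 (t(K) = 6 + 3*(7 - 1*(-2)) = 6 + 3*(7 + 2) = 6 + 3*9 = 6 + 27 = 33)
R = 33
Y(d, y) = -6 + d + y (Y(d, y) = (d + y) - 6 = -6 + d + y)
-864*(R + Y(-29, -2*(-4)*(-1))) = -864*(33 + (-6 - 29 - 2*(-4)*(-1))) = -864*(33 + (-6 - 29 + 8*(-1))) = -864*(33 + (-6 - 29 - 8)) = -864*(33 - 43) = -864*(-10) = 8640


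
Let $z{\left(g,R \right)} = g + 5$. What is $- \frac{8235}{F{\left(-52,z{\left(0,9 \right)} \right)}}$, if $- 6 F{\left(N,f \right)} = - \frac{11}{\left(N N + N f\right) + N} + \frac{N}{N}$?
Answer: $\frac{118188720}{2381} \approx 49638.0$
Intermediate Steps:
$z{\left(g,R \right)} = 5 + g$
$F{\left(N,f \right)} = - \frac{1}{6} + \frac{11}{6 \left(N + N^{2} + N f\right)}$ ($F{\left(N,f \right)} = - \frac{- \frac{11}{\left(N N + N f\right) + N} + \frac{N}{N}}{6} = - \frac{- \frac{11}{\left(N^{2} + N f\right) + N} + 1}{6} = - \frac{- \frac{11}{N + N^{2} + N f} + 1}{6} = - \frac{1 - \frac{11}{N + N^{2} + N f}}{6} = - \frac{1}{6} + \frac{11}{6 \left(N + N^{2} + N f\right)}$)
$- \frac{8235}{F{\left(-52,z{\left(0,9 \right)} \right)}} = - \frac{8235}{\frac{1}{6} \frac{1}{-52} \frac{1}{1 - 52 + \left(5 + 0\right)} \left(11 - -52 - \left(-52\right)^{2} - - 52 \left(5 + 0\right)\right)} = - \frac{8235}{\frac{1}{6} \left(- \frac{1}{52}\right) \frac{1}{1 - 52 + 5} \left(11 + 52 - 2704 - \left(-52\right) 5\right)} = - \frac{8235}{\frac{1}{6} \left(- \frac{1}{52}\right) \frac{1}{-46} \left(11 + 52 - 2704 + 260\right)} = - \frac{8235}{\frac{1}{6} \left(- \frac{1}{52}\right) \left(- \frac{1}{46}\right) \left(-2381\right)} = - \frac{8235}{- \frac{2381}{14352}} = \left(-8235\right) \left(- \frac{14352}{2381}\right) = \frac{118188720}{2381}$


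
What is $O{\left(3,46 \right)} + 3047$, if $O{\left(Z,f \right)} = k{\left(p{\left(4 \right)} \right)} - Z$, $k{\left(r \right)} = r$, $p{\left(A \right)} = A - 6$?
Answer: $3042$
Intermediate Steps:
$p{\left(A \right)} = -6 + A$ ($p{\left(A \right)} = A - 6 = -6 + A$)
$O{\left(Z,f \right)} = -2 - Z$ ($O{\left(Z,f \right)} = \left(-6 + 4\right) - Z = -2 - Z$)
$O{\left(3,46 \right)} + 3047 = \left(-2 - 3\right) + 3047 = -5 + 3047 = 3042$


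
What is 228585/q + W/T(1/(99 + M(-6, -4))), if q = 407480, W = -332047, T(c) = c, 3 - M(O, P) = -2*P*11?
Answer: -378846986651/81496 ≈ -4.6487e+6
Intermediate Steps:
M(O, P) = 3 + 22*P (M(O, P) = 3 - (-2*P)*11 = 3 - (-22)*P = 3 + 22*P)
228585/q + W/T(1/(99 + M(-6, -4))) = 228585/407480 - (33868794 - 29220136) = 228585*(1/407480) - 332047/(1/(99 + (3 - 88))) = 45717/81496 - 332047/(1/(99 - 85)) = 45717/81496 - 332047/(1/14) = 45717/81496 - 332047/1/14 = 45717/81496 - 332047*14 = 45717/81496 - 4648658 = -378846986651/81496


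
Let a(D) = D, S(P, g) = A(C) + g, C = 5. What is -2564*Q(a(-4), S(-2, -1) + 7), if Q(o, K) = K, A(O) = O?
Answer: -28204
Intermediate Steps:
S(P, g) = 5 + g
-2564*Q(a(-4), S(-2, -1) + 7) = -2564*((5 - 1) + 7) = -2564*(4 + 7) = -2564*11 = -28204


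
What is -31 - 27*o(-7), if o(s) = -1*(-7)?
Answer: -220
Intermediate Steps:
o(s) = 7
-31 - 27*o(-7) = -31 - 27*7 = -31 - 189 = -220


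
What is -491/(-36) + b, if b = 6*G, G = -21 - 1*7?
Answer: -5557/36 ≈ -154.36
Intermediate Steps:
G = -28 (G = -21 - 7 = -28)
b = -168 (b = 6*(-28) = -168)
-491/(-36) + b = -491/(-36) - 168 = -491*(-1/36) - 168 = 491/36 - 168 = -5557/36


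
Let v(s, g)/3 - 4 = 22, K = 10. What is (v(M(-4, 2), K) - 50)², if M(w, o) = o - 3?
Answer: 784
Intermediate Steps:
M(w, o) = -3 + o
v(s, g) = 78 (v(s, g) = 12 + 3*22 = 12 + 66 = 78)
(v(M(-4, 2), K) - 50)² = (78 - 50)² = 28² = 784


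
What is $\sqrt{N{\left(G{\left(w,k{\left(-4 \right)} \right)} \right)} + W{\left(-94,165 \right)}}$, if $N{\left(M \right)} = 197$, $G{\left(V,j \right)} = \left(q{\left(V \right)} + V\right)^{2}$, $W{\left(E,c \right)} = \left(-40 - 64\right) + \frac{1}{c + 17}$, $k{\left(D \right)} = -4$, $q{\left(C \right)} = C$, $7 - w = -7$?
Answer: $\frac{\sqrt{3080714}}{182} \approx 9.6439$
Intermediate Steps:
$w = 14$ ($w = 7 - -7 = 7 + 7 = 14$)
$W{\left(E,c \right)} = -104 + \frac{1}{17 + c}$
$G{\left(V,j \right)} = 4 V^{2}$ ($G{\left(V,j \right)} = \left(V + V\right)^{2} = \left(2 V\right)^{2} = 4 V^{2}$)
$\sqrt{N{\left(G{\left(w,k{\left(-4 \right)} \right)} \right)} + W{\left(-94,165 \right)}} = \sqrt{197 + \frac{-1767 - 17160}{17 + 165}} = \sqrt{197 + \frac{-1767 - 17160}{182}} = \sqrt{197 + \frac{1}{182} \left(-18927\right)} = \sqrt{197 - \frac{18927}{182}} = \sqrt{\frac{16927}{182}} = \frac{\sqrt{3080714}}{182}$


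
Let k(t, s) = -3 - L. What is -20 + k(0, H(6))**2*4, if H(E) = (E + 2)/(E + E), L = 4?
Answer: 176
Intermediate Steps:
H(E) = (2 + E)/(2*E) (H(E) = (2 + E)/((2*E)) = (2 + E)*(1/(2*E)) = (2 + E)/(2*E))
k(t, s) = -7 (k(t, s) = -3 - 1*4 = -3 - 4 = -7)
-20 + k(0, H(6))**2*4 = -20 + (-7)**2*4 = -20 + 49*4 = -20 + 196 = 176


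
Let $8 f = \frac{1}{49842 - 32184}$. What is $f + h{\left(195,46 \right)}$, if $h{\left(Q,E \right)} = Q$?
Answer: $\frac{27546481}{141264} \approx 195.0$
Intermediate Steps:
$f = \frac{1}{141264}$ ($f = \frac{1}{8 \left(49842 - 32184\right)} = \frac{1}{8 \cdot 17658} = \frac{1}{8} \cdot \frac{1}{17658} = \frac{1}{141264} \approx 7.0789 \cdot 10^{-6}$)
$f + h{\left(195,46 \right)} = \frac{1}{141264} + 195 = \frac{27546481}{141264}$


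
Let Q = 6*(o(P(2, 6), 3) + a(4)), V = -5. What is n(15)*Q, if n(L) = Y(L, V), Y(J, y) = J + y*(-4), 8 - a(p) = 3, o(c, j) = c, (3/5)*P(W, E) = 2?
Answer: 1750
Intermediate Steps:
P(W, E) = 10/3 (P(W, E) = (5/3)*2 = 10/3)
a(p) = 5 (a(p) = 8 - 1*3 = 8 - 3 = 5)
Y(J, y) = J - 4*y
n(L) = 20 + L (n(L) = L - 4*(-5) = L + 20 = 20 + L)
Q = 50 (Q = 6*(10/3 + 5) = 6*(25/3) = 50)
n(15)*Q = (20 + 15)*50 = 35*50 = 1750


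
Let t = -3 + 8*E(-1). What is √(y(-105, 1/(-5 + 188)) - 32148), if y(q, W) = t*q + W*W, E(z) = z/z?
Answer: 4*I*√68386631/183 ≈ 180.76*I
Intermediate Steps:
E(z) = 1
t = 5 (t = -3 + 8*1 = -3 + 8 = 5)
y(q, W) = W² + 5*q (y(q, W) = 5*q + W*W = 5*q + W² = W² + 5*q)
√(y(-105, 1/(-5 + 188)) - 32148) = √(((1/(-5 + 188))² + 5*(-105)) - 32148) = √(((1/183)² - 525) - 32148) = √((1/33489 - 525) - 32148) = √(-17581724/33489 - 32148) = √(-1094186096/33489) = 4*I*√68386631/183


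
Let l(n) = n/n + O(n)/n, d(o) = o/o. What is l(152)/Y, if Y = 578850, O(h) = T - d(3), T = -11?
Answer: 7/4399260 ≈ 1.5912e-6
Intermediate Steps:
d(o) = 1
O(h) = -12 (O(h) = -11 - 1*1 = -11 - 1 = -12)
l(n) = 1 - 12/n (l(n) = n/n - 12/n = 1 - 12/n)
l(152)/Y = ((-12 + 152)/152)/578850 = ((1/152)*140)*(1/578850) = (35/38)*(1/578850) = 7/4399260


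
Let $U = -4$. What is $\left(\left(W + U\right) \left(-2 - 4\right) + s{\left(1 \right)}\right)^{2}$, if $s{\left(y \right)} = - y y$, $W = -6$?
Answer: $3481$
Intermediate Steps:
$s{\left(y \right)} = - y^{2}$
$\left(\left(W + U\right) \left(-2 - 4\right) + s{\left(1 \right)}\right)^{2} = \left(\left(-6 - 4\right) \left(-2 - 4\right) - 1^{2}\right)^{2} = \left(\left(-10\right) \left(-6\right) - 1\right)^{2} = \left(60 - 1\right)^{2} = 59^{2} = 3481$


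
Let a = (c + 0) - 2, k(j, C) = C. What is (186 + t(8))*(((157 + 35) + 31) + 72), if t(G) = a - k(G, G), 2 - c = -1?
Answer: 52805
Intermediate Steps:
c = 3 (c = 2 - 1*(-1) = 2 + 1 = 3)
a = 1 (a = (3 + 0) - 2 = 3 - 2 = 1)
t(G) = 1 - G
(186 + t(8))*(((157 + 35) + 31) + 72) = (186 + (1 - 1*8))*(((157 + 35) + 31) + 72) = (186 + (1 - 8))*((192 + 31) + 72) = (186 - 7)*(223 + 72) = 179*295 = 52805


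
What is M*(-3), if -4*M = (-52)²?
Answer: 2028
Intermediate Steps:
M = -676 (M = -¼*(-52)² = -¼*2704 = -676)
M*(-3) = -676*(-3) = 2028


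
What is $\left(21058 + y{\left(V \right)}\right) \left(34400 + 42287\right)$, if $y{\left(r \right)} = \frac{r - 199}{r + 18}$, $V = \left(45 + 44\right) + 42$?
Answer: $\frac{240611137338}{149} \approx 1.6148 \cdot 10^{9}$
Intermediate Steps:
$V = 131$ ($V = 89 + 42 = 131$)
$y{\left(r \right)} = \frac{-199 + r}{18 + r}$
$\left(21058 + y{\left(V \right)}\right) \left(34400 + 42287\right) = \left(21058 + \frac{-199 + 131}{18 + 131}\right) \left(34400 + 42287\right) = \left(21058 + \frac{1}{149} \left(-68\right)\right) 76687 = \left(21058 - \frac{68}{149}\right) 76687 = \frac{3137574}{149} \cdot 76687 = \frac{240611137338}{149}$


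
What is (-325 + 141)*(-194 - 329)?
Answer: 96232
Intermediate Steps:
(-325 + 141)*(-194 - 329) = -184*(-523) = 96232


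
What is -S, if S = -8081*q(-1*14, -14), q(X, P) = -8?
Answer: -64648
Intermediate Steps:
S = 64648 (S = -8081*(-8) = 64648)
-S = -1*64648 = -64648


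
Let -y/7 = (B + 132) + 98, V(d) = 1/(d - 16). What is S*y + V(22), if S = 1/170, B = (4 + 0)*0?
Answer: -949/102 ≈ -9.3039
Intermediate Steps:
B = 0 (B = 4*0 = 0)
V(d) = 1/(-16 + d)
S = 1/170 ≈ 0.0058824
y = -1610 (y = -7*((0 + 132) + 98) = -7*(132 + 98) = -7*230 = -1610)
S*y + V(22) = (1/170)*(-1610) + 1/(-16 + 22) = -161/17 + 1/6 = -161/17 + ⅙ = -949/102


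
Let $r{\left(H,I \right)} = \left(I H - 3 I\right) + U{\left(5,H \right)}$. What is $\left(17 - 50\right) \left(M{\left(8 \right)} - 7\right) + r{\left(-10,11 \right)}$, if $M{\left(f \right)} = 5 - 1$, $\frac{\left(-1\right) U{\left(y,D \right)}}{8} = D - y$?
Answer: $76$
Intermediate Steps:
$U{\left(y,D \right)} = - 8 D + 8 y$ ($U{\left(y,D \right)} = - 8 \left(D - y\right) = - 8 D + 8 y$)
$M{\left(f \right)} = 4$ ($M{\left(f \right)} = 5 - 1 = 4$)
$r{\left(H,I \right)} = 40 - 8 H - 3 I + H I$ ($r{\left(H,I \right)} = \left(I H - 3 I\right) - \left(-40 + 8 H\right) = \left(H I - 3 I\right) - \left(-40 + 8 H\right) = \left(- 3 I + H I\right) - \left(-40 + 8 H\right) = 40 - 8 H - 3 I + H I$)
$\left(17 - 50\right) \left(M{\left(8 \right)} - 7\right) + r{\left(-10,11 \right)} = \left(17 - 50\right) \left(4 - 7\right) - 23 = \left(17 - 50\right) \left(4 - 7\right) + \left(40 + 80 - 33 - 110\right) = \left(-33\right) \left(-3\right) - 23 = 99 - 23 = 76$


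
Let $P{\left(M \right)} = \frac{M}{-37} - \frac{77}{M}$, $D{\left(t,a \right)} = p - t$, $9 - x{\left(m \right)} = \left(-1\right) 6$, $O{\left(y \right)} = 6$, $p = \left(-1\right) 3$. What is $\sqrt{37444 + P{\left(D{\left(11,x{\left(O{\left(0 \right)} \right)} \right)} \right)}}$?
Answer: $\frac{\sqrt{205075534}}{74} \approx 193.52$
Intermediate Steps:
$p = -3$
$x{\left(m \right)} = 15$ ($x{\left(m \right)} = 9 - \left(-1\right) 6 = 9 - -6 = 9 + 6 = 15$)
$D{\left(t,a \right)} = -3 - t$
$P{\left(M \right)} = - \frac{77}{M} - \frac{M}{37}$ ($P{\left(M \right)} = M \left(- \frac{1}{37}\right) - \frac{77}{M} = - \frac{M}{37} - \frac{77}{M} = - \frac{77}{M} - \frac{M}{37}$)
$\sqrt{37444 + P{\left(D{\left(11,x{\left(O{\left(0 \right)} \right)} \right)} \right)}} = \sqrt{37444 - \left(\frac{77}{-3 - 11} + \frac{-3 - 11}{37}\right)} = \sqrt{37444 - \left(- \frac{14}{37} + \frac{77}{-14}\right)} = \sqrt{37444 + \left(\left(-77\right) \left(- \frac{1}{14}\right) + \frac{14}{37}\right)} = \sqrt{37444 + \left(\frac{11}{2} + \frac{14}{37}\right)} = \sqrt{37444 + \frac{435}{74}} = \sqrt{\frac{2771291}{74}} = \frac{\sqrt{205075534}}{74}$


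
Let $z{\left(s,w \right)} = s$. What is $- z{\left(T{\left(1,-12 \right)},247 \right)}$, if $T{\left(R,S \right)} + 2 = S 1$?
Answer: $14$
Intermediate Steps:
$T{\left(R,S \right)} = -2 + S$ ($T{\left(R,S \right)} = -2 + S 1 = -2 + S$)
$- z{\left(T{\left(1,-12 \right)},247 \right)} = - (-2 - 12) = \left(-1\right) \left(-14\right) = 14$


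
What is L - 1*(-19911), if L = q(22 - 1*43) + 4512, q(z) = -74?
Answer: 24349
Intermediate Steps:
L = 4438 (L = -74 + 4512 = 4438)
L - 1*(-19911) = 4438 - 1*(-19911) = 4438 + 19911 = 24349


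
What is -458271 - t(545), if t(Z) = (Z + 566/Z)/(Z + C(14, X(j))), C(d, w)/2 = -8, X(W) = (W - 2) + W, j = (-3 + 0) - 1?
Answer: -132122118246/288305 ≈ -4.5827e+5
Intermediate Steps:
j = -4 (j = -3 - 1 = -4)
X(W) = -2 + 2*W (X(W) = (-2 + W) + W = -2 + 2*W)
C(d, w) = -16 (C(d, w) = 2*(-8) = -16)
t(Z) = (Z + 566/Z)/(-16 + Z) (t(Z) = (Z + 566/Z)/(Z - 16) = (Z + 566/Z)/(-16 + Z))
-458271 - t(545) = -458271 - (566 + 545²)/(545*(-16 + 545)) = -458271 - (566 + 297025)/(545*529) = -458271 - 297591/(545*529) = -458271 - 1*297591/288305 = -458271 - 297591/288305 = -132122118246/288305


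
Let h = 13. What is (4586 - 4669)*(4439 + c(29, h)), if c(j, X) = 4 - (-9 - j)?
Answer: -371923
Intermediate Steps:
c(j, X) = 13 + j (c(j, X) = 4 + (9 + j) = 13 + j)
(4586 - 4669)*(4439 + c(29, h)) = (4586 - 4669)*(4439 + (13 + 29)) = -83*(4439 + 42) = -83*4481 = -371923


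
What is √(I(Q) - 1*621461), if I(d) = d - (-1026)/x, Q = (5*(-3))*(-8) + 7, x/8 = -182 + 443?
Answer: I*√2090165923/58 ≈ 788.25*I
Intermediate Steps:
x = 2088 (x = 8*(-182 + 443) = 8*261 = 2088)
Q = 127 (Q = -15*(-8) + 7 = 120 + 7 = 127)
I(d) = 57/116 + d (I(d) = d - (-1026)/2088 = d - 1*(-57/116) = d + 57/116 = 57/116 + d)
√(I(Q) - 1*621461) = √((57/116 + 127) - 1*621461) = √(14789/116 - 621461) = √(-72074687/116) = I*√2090165923/58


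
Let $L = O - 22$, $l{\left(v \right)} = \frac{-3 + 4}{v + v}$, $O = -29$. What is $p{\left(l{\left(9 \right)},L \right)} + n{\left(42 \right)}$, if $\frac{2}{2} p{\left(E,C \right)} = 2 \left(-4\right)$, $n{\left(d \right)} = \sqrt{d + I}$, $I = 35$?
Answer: $-8 + \sqrt{77} \approx 0.77496$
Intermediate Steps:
$l{\left(v \right)} = \frac{1}{2 v}$ ($l{\left(v \right)} = 1 \frac{1}{2 v} = \frac{1}{2 v}$)
$n{\left(d \right)} = \sqrt{35 + d}$ ($n{\left(d \right)} = \sqrt{d + 35} = \sqrt{35 + d}$)
$L = -51$ ($L = -29 - 22 = -51$)
$p{\left(E,C \right)} = -8$ ($p{\left(E,C \right)} = 2 \left(-4\right) = -8$)
$p{\left(l{\left(9 \right)},L \right)} + n{\left(42 \right)} = -8 + \sqrt{35 + 42} = -8 + \sqrt{77}$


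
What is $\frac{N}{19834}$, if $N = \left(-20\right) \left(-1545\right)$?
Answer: $\frac{15450}{9917} \approx 1.5579$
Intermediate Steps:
$N = 30900$
$\frac{N}{19834} = \frac{30900}{19834} = 30900 \cdot \frac{1}{19834} = \frac{15450}{9917}$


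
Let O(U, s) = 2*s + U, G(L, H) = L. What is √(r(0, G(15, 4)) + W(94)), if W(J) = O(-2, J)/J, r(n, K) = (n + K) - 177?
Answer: I*√353487/47 ≈ 12.65*I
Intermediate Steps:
O(U, s) = U + 2*s
r(n, K) = -177 + K + n (r(n, K) = (K + n) - 177 = -177 + K + n)
W(J) = (-2 + 2*J)/J
√(r(0, G(15, 4)) + W(94)) = √((-177 + 15 + 0) + (2 - 2/94)) = √(-162 + (2 - 2*1/94)) = √(-162 + (2 - 1/47)) = √(-162 + 93/47) = √(-7521/47) = I*√353487/47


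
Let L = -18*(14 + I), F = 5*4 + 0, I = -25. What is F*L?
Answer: 3960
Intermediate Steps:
F = 20 (F = 20 + 0 = 20)
L = 198 (L = -18*(14 - 25) = -18*(-11) = 198)
F*L = 20*198 = 3960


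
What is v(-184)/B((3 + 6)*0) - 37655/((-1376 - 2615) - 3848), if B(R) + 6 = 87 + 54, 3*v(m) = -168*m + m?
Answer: 28458563/352755 ≈ 80.675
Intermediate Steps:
v(m) = -167*m/3 (v(m) = (-168*m + m)/3 = (-167*m)/3 = -167*m/3)
B(R) = 135 (B(R) = -6 + (87 + 54) = -6 + 141 = 135)
v(-184)/B((3 + 6)*0) - 37655/((-1376 - 2615) - 3848) = -167/3*(-184)/135 - 37655/((-1376 - 2615) - 3848) = (30728/3)*(1/135) - 37655/(-3991 - 3848) = 30728/405 - 37655/(-7839) = 30728/405 - 37655*(-1/7839) = 30728/405 + 37655/7839 = 28458563/352755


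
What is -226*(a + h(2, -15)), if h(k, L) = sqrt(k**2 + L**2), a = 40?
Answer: -9040 - 226*sqrt(229) ≈ -12460.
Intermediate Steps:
h(k, L) = sqrt(L**2 + k**2)
-226*(a + h(2, -15)) = -226*(40 + sqrt((-15)**2 + 2**2)) = -226*(40 + sqrt(225 + 4)) = -226*(40 + sqrt(229)) = -9040 - 226*sqrt(229)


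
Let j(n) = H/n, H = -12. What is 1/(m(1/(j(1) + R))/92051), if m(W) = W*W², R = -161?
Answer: -476614027567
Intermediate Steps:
j(n) = -12/n
m(W) = W³
1/(m(1/(j(1) + R))/92051) = 1/((1/(-12/1 - 161))³/92051) = 1/((1/(-12*1 - 161))³*(1/92051)) = 1/((1/(-12 - 161))³*(1/92051)) = 1/((1/(-173))³*(1/92051)) = 1/((-1/173)³*(1/92051)) = 1/(-1/5177717*1/92051) = 1/(-1/476614027567) = -476614027567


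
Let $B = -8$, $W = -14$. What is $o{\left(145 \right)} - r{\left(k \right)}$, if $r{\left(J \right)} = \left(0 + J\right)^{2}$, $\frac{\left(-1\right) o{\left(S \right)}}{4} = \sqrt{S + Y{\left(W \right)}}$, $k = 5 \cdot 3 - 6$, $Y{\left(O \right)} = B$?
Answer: $-81 - 4 \sqrt{137} \approx -127.82$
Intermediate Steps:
$Y{\left(O \right)} = -8$
$k = 9$ ($k = 15 - 6 = 9$)
$o{\left(S \right)} = - 4 \sqrt{-8 + S}$ ($o{\left(S \right)} = - 4 \sqrt{S - 8} = - 4 \sqrt{-8 + S}$)
$r{\left(J \right)} = J^{2}$
$o{\left(145 \right)} - r{\left(k \right)} = - 4 \sqrt{-8 + 145} - 9^{2} = - 4 \sqrt{137} - 81 = -81 - 4 \sqrt{137}$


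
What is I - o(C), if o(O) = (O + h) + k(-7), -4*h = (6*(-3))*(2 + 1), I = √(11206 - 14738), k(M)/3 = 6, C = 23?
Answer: -109/2 + 2*I*√883 ≈ -54.5 + 59.431*I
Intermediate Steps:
k(M) = 18 (k(M) = 3*6 = 18)
I = 2*I*√883 (I = √(-3532) = 2*I*√883 ≈ 59.431*I)
h = 27/2 (h = -6*(-3)*(2 + 1)/4 = -(-9)*3/2 = -¼*(-54) = 27/2 ≈ 13.500)
o(O) = 63/2 + O (o(O) = (O + 27/2) + 18 = (27/2 + O) + 18 = 63/2 + O)
I - o(C) = 2*I*√883 - (63/2 + 23) = 2*I*√883 - 1*109/2 = 2*I*√883 - 109/2 = -109/2 + 2*I*√883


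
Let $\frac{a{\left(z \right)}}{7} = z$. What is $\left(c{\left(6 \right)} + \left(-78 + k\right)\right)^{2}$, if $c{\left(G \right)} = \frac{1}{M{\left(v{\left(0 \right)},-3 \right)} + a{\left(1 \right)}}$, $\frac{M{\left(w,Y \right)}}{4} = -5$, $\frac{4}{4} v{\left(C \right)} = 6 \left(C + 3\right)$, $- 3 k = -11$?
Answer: $\frac{8421604}{1521} \approx 5536.9$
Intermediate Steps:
$k = \frac{11}{3}$ ($k = \left(- \frac{1}{3}\right) \left(-11\right) = \frac{11}{3} \approx 3.6667$)
$v{\left(C \right)} = 18 + 6 C$ ($v{\left(C \right)} = 6 \left(C + 3\right) = 6 \left(3 + C\right) = 18 + 6 C$)
$M{\left(w,Y \right)} = -20$ ($M{\left(w,Y \right)} = 4 \left(-5\right) = -20$)
$a{\left(z \right)} = 7 z$
$c{\left(G \right)} = - \frac{1}{13}$ ($c{\left(G \right)} = \frac{1}{-20 + 7 \cdot 1} = \frac{1}{-20 + 7} = \frac{1}{-13} = - \frac{1}{13}$)
$\left(c{\left(6 \right)} + \left(-78 + k\right)\right)^{2} = \left(- \frac{1}{13} + \left(-78 + \frac{11}{3}\right)\right)^{2} = \left(- \frac{1}{13} - \frac{223}{3}\right)^{2} = \left(- \frac{2902}{39}\right)^{2} = \frac{8421604}{1521}$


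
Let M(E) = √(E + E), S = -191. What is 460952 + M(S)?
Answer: 460952 + I*√382 ≈ 4.6095e+5 + 19.545*I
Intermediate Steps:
M(E) = √2*√E (M(E) = √(2*E) = √2*√E)
460952 + M(S) = 460952 + √2*√(-191) = 460952 + √2*(I*√191) = 460952 + I*√382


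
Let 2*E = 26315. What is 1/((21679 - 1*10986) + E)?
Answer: 2/47701 ≈ 4.1928e-5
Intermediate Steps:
E = 26315/2 (E = (1/2)*26315 = 26315/2 ≈ 13158.)
1/((21679 - 1*10986) + E) = 1/((21679 - 1*10986) + 26315/2) = 1/((21679 - 10986) + 26315/2) = 1/(10693 + 26315/2) = 1/(47701/2) = 2/47701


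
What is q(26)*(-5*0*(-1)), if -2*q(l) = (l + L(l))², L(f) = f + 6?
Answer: 0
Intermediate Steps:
L(f) = 6 + f
q(l) = -(6 + 2*l)²/2 (q(l) = -(l + (6 + l))²/2 = -(6 + 2*l)²/2)
q(26)*(-5*0*(-1)) = (-2*(3 + 26)²)*(-5*0*(-1)) = (-2*29²)*(0*(-1)) = -2*841*0 = -1682*0 = 0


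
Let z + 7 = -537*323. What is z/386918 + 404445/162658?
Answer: 64136359573/31467654022 ≈ 2.0382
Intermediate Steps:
z = -173458 (z = -7 - 537*323 = -7 - 173451 = -173458)
z/386918 + 404445/162658 = -173458/386918 + 404445/162658 = -173458*1/386918 + 404445*(1/162658) = -86729/193459 + 404445/162658 = 64136359573/31467654022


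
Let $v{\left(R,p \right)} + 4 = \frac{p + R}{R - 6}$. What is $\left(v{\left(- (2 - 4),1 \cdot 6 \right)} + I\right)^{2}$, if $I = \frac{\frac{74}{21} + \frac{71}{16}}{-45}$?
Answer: $\frac{348905041}{9144576} \approx 38.154$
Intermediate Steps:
$v{\left(R,p \right)} = -4 + \frac{R + p}{-6 + R}$ ($v{\left(R,p \right)} = -4 + \frac{p + R}{R - 6} = -4 + \frac{R + p}{-6 + R}$)
$I = - \frac{535}{3024}$ ($I = \left(74 \cdot \frac{1}{21} + 71 \cdot \frac{1}{16}\right) \left(- \frac{1}{45}\right) = \left(\frac{74}{21} + \frac{71}{16}\right) \left(- \frac{1}{45}\right) = \frac{2675}{336} \left(- \frac{1}{45}\right) = - \frac{535}{3024} \approx -0.17692$)
$\left(v{\left(- (2 - 4),1 \cdot 6 \right)} + I\right)^{2} = \left(\frac{24 + 1 \cdot 6 - 3 \left(- (2 - 4)\right)}{-6 - \left(2 - 4\right)} - \frac{535}{3024}\right)^{2} = \left(\frac{24 + 6 - 3 \left(\left(-1\right) \left(-2\right)\right)}{-6 - -2} - \frac{535}{3024}\right)^{2} = \left(\frac{24 + 6 - 6}{-6 + 2} - \frac{535}{3024}\right)^{2} = \left(\frac{24 + 6 - 6}{-4} - \frac{535}{3024}\right)^{2} = \left(\left(- \frac{1}{4}\right) 24 - \frac{535}{3024}\right)^{2} = \left(-6 - \frac{535}{3024}\right)^{2} = \left(- \frac{18679}{3024}\right)^{2} = \frac{348905041}{9144576}$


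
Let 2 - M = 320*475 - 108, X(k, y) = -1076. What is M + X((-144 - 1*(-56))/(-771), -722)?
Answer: -152966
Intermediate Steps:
M = -151890 (M = 2 - (320*475 - 108) = 2 - (152000 - 108) = 2 - 1*151892 = 2 - 151892 = -151890)
M + X((-144 - 1*(-56))/(-771), -722) = -151890 - 1076 = -152966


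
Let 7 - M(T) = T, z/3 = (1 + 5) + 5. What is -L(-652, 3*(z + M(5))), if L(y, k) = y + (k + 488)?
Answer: 59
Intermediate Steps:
z = 33 (z = 3*((1 + 5) + 5) = 3*(6 + 5) = 3*11 = 33)
M(T) = 7 - T
L(y, k) = 488 + k + y (L(y, k) = y + (488 + k) = 488 + k + y)
-L(-652, 3*(z + M(5))) = -(488 + 3*(33 + (7 - 1*5)) - 652) = -(488 + 3*(33 + (7 - 5)) - 652) = -(488 + 3*(33 + 2) - 652) = -(488 + 3*35 - 652) = -(488 + 105 - 652) = -1*(-59) = 59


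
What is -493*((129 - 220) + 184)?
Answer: -45849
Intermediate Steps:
-493*((129 - 220) + 184) = -493*(-91 + 184) = -493*93 = -45849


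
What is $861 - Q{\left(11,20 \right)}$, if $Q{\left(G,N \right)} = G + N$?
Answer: $830$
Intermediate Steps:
$861 - Q{\left(11,20 \right)} = 861 - \left(11 + 20\right) = 861 - 31 = 830$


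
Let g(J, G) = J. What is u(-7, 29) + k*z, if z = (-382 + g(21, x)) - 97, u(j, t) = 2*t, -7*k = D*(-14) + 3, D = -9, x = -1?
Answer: 59488/7 ≈ 8498.3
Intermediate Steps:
k = -129/7 (k = -(-9*(-14) + 3)/7 = -(126 + 3)/7 = -⅐*129 = -129/7 ≈ -18.429)
z = -458 (z = (-382 + 21) - 97 = -361 - 97 = -458)
u(-7, 29) + k*z = 2*29 - 129/7*(-458) = 58 + 59082/7 = 59488/7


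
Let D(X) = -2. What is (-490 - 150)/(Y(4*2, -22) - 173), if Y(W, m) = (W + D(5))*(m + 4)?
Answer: 640/281 ≈ 2.2776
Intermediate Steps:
Y(W, m) = (-2 + W)*(4 + m) (Y(W, m) = (W - 2)*(m + 4) = (-2 + W)*(4 + m))
(-490 - 150)/(Y(4*2, -22) - 173) = (-490 - 150)/((-8 - 2*(-22) + 4*(4*2) + (4*2)*(-22)) - 173) = -640/((-8 + 44 + 4*8 + 8*(-22)) - 173) = -640/((-8 + 44 + 32 - 176) - 173) = -640/(-108 - 173) = -640/(-281) = -640*(-1/281) = 640/281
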